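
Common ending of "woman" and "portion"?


Word 1: "woman"
Word 2: "portion"
Comparing from end:
  Pos -1: 'n' == 'n'
  Pos -2: 'a' != 'o' (stop)
LCS = "n" (length 1)


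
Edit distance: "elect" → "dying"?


Word 1: "elect" (length 5)
Word 2: "dying" (length 5)
One optimal edit sequence (insert/delete/substitute each cost 1):
  1. substitute 'e' -> 'd'  (+1)
  2. substitute 'l' -> 'y'  (+1)
  3. substitute 'e' -> 'i'  (+1)
  4. substitute 'c' -> 'n'  (+1)
  5. substitute 't' -> 'g'  (+1)
Total edit operations: 5
Edit distance = 5


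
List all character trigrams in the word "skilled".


Word: "skilled" (length 7)
Number of trigrams = 7 - 3 + 1 = 5
  Position 0: "ski"
  Position 1: "kil"
  Position 2: "ill"
  Position 3: "lle"
  Position 4: "led"
Trigrams = "ski", "kil", "ill", "lle", "led"


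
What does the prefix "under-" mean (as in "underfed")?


Prefix: under-
Example: underfed (under- + fed)
Meaning = insufficient


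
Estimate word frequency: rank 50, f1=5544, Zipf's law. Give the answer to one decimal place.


Zipf's law: f(r) = f(1) / r
f(1) = 5544
f(50) = 5544 / 50
= 110.9 occurrences


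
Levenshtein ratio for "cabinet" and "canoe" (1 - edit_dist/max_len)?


Word 1: "cabinet" (length 7)
Word 2: "canoe" (length 5)
One optimal edit sequence:
  1. keep 'c'
  2. keep 'a'
  3. delete 'b'  (+1)
  4. delete 'i'  (+1)
  5. keep 'n'
  6. substitute 'e' -> 'o'  (+1)
  7. substitute 't' -> 'e'  (+1)
Edit distance = 4
Max length = max(7, 5) = 7
Similarity = 1 - 4/7
= 0.4286


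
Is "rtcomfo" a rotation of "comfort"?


Word: "comfort", Candidate: "rtcomfo"
Method: check if candidate is substring of word+word
"comfortcomfort" contains "rtcomfo"? Yes
Is rotation = Yes


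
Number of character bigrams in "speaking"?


Word: "speaking" (length 8)
Number of 2-grams = length - 2 + 1 = 8 - 2 + 1
= 7


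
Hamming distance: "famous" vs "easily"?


Comparing character by character (same length = 6):
  Pos 0: 'f' vs 'e' !=
  Pos 1: 'a' vs 'a' =
  Pos 2: 'm' vs 's' !=
  Pos 3: 'o' vs 'i' !=
  Pos 4: 'u' vs 'l' !=
  Pos 5: 's' vs 'y' !=
Hamming distance = 5


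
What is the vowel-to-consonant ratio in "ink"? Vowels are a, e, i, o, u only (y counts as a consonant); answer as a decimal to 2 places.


Word: "ink"
Vowels (a,e,i,o,u): 1
Consonants: 2
Ratio = 1/2
= 0.50


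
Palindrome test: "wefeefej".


Word: "wefeefej"
Reversed: "jefeefew"
Forward == Backward? wefeefej != jefeefew
Palindrome = No


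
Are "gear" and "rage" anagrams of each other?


Word 1: "gear" → sorted: aegr
Word 2: "rage" → sorted: aegr
Same letters? aegr == aegr
Anagram = Yes


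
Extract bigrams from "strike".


Word: "strike" (length 6)
Number of bigrams = 6 - 2 + 1 = 5
  Position 0: "st"
  Position 1: "tr"
  Position 2: "ri"
  Position 3: "ik"
  Position 4: "ke"
Bigrams = "st", "tr", "ri", "ik", "ke"


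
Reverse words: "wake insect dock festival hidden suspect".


Original: "wake insect dock festival hidden suspect"
Words (1..n): wake | insect | dock | festival | hidden | suspect
Reversed (n..1): suspect | hidden | festival | dock | insect | wake
Result = "suspect hidden festival dock insect wake"


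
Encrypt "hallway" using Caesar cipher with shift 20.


Word: "hallway"
Shift: 20
Each letter → (letter + shift) mod 26:
  'h' (7) + 20 = 1 → 'b'
  'a' (0) + 20 = 20 → 'u'
  'l' (11) + 20 = 5 → 'f'
  'l' (11) + 20 = 5 → 'f'
  'w' (22) + 20 = 16 → 'q'
  'a' (0) + 20 = 20 → 'u'
  'y' (24) + 20 = 18 → 's'
Result = "buffqus"


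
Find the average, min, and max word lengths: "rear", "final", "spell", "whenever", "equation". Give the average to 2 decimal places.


Lengths: "rear"=4, "final"=5, "spell"=5, "whenever"=8, "equation"=8
Sum = 30, Count = 5
Average = 30/5 = 6.00
= avg=6.00, min=4, max=8


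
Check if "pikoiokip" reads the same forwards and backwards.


Word: "pikoiokip"
Reversed: "pikoiokip"
Forward == Backward? pikoiokip == pikoiokip
Palindrome = Yes


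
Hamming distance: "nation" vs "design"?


Comparing character by character (same length = 6):
  Pos 0: 'n' vs 'd' !=
  Pos 1: 'a' vs 'e' !=
  Pos 2: 't' vs 's' !=
  Pos 3: 'i' vs 'i' =
  Pos 4: 'o' vs 'g' !=
  Pos 5: 'n' vs 'n' =
Hamming distance = 4


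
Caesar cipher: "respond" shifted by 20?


Word: "respond"
Shift: 20
Each letter → (letter + shift) mod 26:
  'r' (17) + 20 = 11 → 'l'
  'e' (4) + 20 = 24 → 'y'
  's' (18) + 20 = 12 → 'm'
  'p' (15) + 20 = 9 → 'j'
  'o' (14) + 20 = 8 → 'i'
  'n' (13) + 20 = 7 → 'h'
  'd' (3) + 20 = 23 → 'x'
Result = "lymjihx"


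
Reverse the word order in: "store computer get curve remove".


Original: "store computer get curve remove"
Words (1..n): store | computer | get | curve | remove
Reversed (n..1): remove | curve | get | computer | store
Result = "remove curve get computer store"


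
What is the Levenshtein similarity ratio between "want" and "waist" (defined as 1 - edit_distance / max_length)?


Word 1: "want" (length 4)
Word 2: "waist" (length 5)
One optimal edit sequence:
  1. keep 'w'
  2. keep 'a'
  3. insert 'i'  (+1)
  4. substitute 'n' -> 's'  (+1)
  5. keep 't'
Edit distance = 2
Max length = max(4, 5) = 5
Similarity = 1 - 2/5
= 0.6000


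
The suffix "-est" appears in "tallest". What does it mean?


Suffix: -est
Example: tallest (tall + -est)
Meaning = most


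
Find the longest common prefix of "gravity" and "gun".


Word 1: "gravity"
Word 2: "gun"
Comparing from start:
  Pos 0: 'g' == 'g'
  Pos 1: 'r' != 'u' (stop)
LCP = "g" (length 1)


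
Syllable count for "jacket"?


Word: "jacket"
Syllable breakdown: jack · et
Counting: 2 parts
= 2 syllables


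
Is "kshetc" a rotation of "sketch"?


Word: "sketch", Candidate: "kshetc"
Method: check if candidate is substring of word+word
"sketchsketch" contains "kshetc"? No
Is rotation = No


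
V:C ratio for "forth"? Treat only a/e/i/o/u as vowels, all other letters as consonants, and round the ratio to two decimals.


Word: "forth"
Vowels (a,e,i,o,u): 1
Consonants: 4
Ratio = 1/4
= 0.25


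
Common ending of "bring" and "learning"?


Word 1: "bring"
Word 2: "learning"
Comparing from end:
  Pos -1: 'g' == 'g'
  Pos -2: 'n' == 'n'
  Pos -3: 'i' == 'i'
  Pos -4: 'r' != 'n' (stop)
LCS = "ing" (length 3)


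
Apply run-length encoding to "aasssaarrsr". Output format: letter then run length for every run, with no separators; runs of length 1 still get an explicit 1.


String: "aasssaarrsr"
Scanning for consecutive runs:
  'a' x 2
  's' x 3
  'a' x 2
  'r' x 2
  's' x 1
  'r' x 1
RLE = "a2s3a2r2s1r1"


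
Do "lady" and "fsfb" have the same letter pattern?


Pattern of "lady": [0, 1, 2, 3]
Pattern of "fsfb": [0, 1, 0, 2]
Patterns do not match
Same pattern = No


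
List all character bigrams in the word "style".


Word: "style" (length 5)
Number of bigrams = 5 - 2 + 1 = 4
  Position 0: "st"
  Position 1: "ty"
  Position 2: "yl"
  Position 3: "le"
Bigrams = "st", "ty", "yl", "le"


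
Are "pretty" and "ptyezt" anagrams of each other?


Word 1: "pretty" → sorted: eprtty
Word 2: "ptyezt" → sorted: epttyz
Same letters? eprtty != epttyz
Anagram = No


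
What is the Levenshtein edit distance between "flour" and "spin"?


Word 1: "flour" (length 5)
Word 2: "spin" (length 4)
One optimal edit sequence (insert/delete/substitute each cost 1):
  1. delete 'f'  (+1)
  2. substitute 'l' -> 's'  (+1)
  3. substitute 'o' -> 'p'  (+1)
  4. substitute 'u' -> 'i'  (+1)
  5. substitute 'r' -> 'n'  (+1)
Total edit operations: 5
Edit distance = 5


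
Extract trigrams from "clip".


Word: "clip" (length 4)
Number of trigrams = 4 - 3 + 1 = 2
  Position 0: "cli"
  Position 1: "lip"
Trigrams = "cli", "lip"


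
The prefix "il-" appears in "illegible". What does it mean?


Prefix: il-
Example: illegible (il- + legible)
Meaning = not


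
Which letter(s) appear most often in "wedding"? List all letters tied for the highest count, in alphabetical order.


Word: "wedding"
Letter counts:
  'd': 2
  'e': 1
  'g': 1
  'i': 1
  'n': 1
  'w': 1
Maximum count = 2
Most frequent = 'd' (2 times each)


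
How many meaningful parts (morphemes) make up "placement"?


Word: "placement"
Morphemes: place | -ment
Each morpheme carries meaning
= 2 morphemes


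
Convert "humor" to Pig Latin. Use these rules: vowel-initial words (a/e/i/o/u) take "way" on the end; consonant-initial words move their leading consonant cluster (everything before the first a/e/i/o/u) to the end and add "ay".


Word: "humor"
Starts with consonant(s) → move to end, add 'ay'
Consonant cluster: "h"
Pig Latin = "umorhay"


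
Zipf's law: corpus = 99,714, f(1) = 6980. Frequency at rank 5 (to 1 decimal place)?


Zipf's law: f(r) = f(1) / r
f(1) = 6980
f(5) = 6980 / 5
= 1396.0 occurrences


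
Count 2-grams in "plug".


Word: "plug" (length 4)
Number of 2-grams = length - 2 + 1 = 4 - 2 + 1
= 3


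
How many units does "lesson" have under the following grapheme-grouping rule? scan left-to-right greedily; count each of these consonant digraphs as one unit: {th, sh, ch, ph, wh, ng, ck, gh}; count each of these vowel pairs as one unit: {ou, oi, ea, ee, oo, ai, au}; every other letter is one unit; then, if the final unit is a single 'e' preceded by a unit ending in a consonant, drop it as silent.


Word: "lesson" (6 letters)
Left-to-right scan:
  [1] 'l' (letter)
  [2] 'e' (letter)
  [3] 's' (letter)
  [4] 's' (letter)
  [5] 'o' (letter)
  [6] 'n' (letter)
Units from scan: 6
Sound units = 6 units


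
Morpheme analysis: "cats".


Word: "cats"
Morphemes: cat | -s
Each morpheme carries meaning
= 2 morphemes


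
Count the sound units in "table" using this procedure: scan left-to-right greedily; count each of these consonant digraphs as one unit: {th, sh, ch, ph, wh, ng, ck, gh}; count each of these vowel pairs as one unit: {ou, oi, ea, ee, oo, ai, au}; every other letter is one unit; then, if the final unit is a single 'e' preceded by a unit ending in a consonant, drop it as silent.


Word: "table" (5 letters)
Left-to-right scan:
  [1] 't' (letter)
  [2] 'a' (letter)
  [3] 'b' (letter)
  [4] 'l' (letter)
  [5] 'e' (letter)
Units from scan: 5
Final unit is 'e' after a consonant -> drop as silent (-1)
Sound units = 4 units


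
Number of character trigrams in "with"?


Word: "with" (length 4)
Number of 3-grams = length - 3 + 1 = 4 - 3 + 1
= 2


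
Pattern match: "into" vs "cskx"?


Pattern of "into": [0, 1, 2, 3]
Pattern of "cskx": [0, 1, 2, 3]
Patterns match
Same pattern = Yes


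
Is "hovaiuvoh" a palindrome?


Word: "hovaiuvoh"
Reversed: "hovuiavoh"
Forward == Backward? hovaiuvoh != hovuiavoh
Palindrome = No


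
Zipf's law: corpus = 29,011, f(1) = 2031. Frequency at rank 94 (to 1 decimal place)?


Zipf's law: f(r) = f(1) / r
f(1) = 2031
f(94) = 2031 / 94
= 21.6 occurrences


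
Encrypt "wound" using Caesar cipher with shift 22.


Word: "wound"
Shift: 22
Each letter → (letter + shift) mod 26:
  'w' (22) + 22 = 18 → 's'
  'o' (14) + 22 = 10 → 'k'
  'u' (20) + 22 = 16 → 'q'
  'n' (13) + 22 = 9 → 'j'
  'd' (3) + 22 = 25 → 'z'
Result = "skqjz"


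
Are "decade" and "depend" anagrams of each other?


Word 1: "decade" → sorted: acddee
Word 2: "depend" → sorted: ddeenp
Same letters? acddee != ddeenp
Anagram = No


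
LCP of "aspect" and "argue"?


Word 1: "aspect"
Word 2: "argue"
Comparing from start:
  Pos 0: 'a' == 'a'
  Pos 1: 's' != 'r' (stop)
LCP = "a" (length 1)


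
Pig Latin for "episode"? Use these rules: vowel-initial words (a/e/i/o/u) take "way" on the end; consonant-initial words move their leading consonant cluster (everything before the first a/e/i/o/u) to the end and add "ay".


Word: "episode"
Starts with vowel → add 'way'
Pig Latin = "episodeway"


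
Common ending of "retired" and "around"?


Word 1: "retired"
Word 2: "around"
Comparing from end:
  Pos -1: 'd' == 'd'
  Pos -2: 'e' != 'n' (stop)
LCS = "d" (length 1)


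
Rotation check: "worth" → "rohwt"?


Word: "worth", Candidate: "rohwt"
Method: check if candidate is substring of word+word
"worthworth" contains "rohwt"? No
Is rotation = No


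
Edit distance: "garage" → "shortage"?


Word 1: "garage" (length 6)
Word 2: "shortage" (length 8)
One optimal edit sequence (insert/delete/substitute each cost 1):
  1. insert 's'  (+1)
  2. substitute 'g' -> 'h'  (+1)
  3. substitute 'a' -> 'o'  (+1)
  4. keep 'r'
  5. insert 't'  (+1)
  6. keep 'a'
  7. keep 'g'
  8. keep 'e'
Total edit operations: 4
Edit distance = 4


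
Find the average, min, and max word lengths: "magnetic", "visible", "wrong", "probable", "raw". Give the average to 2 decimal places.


Lengths: "magnetic"=8, "visible"=7, "wrong"=5, "probable"=8, "raw"=3
Sum = 31, Count = 5
Average = 31/5 = 6.20
= avg=6.20, min=3, max=8


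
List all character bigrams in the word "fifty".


Word: "fifty" (length 5)
Number of bigrams = 5 - 2 + 1 = 4
  Position 0: "fi"
  Position 1: "if"
  Position 2: "ft"
  Position 3: "ty"
Bigrams = "fi", "if", "ft", "ty"


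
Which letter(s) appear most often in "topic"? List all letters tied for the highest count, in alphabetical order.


Word: "topic"
Letter counts:
  'c': 1
  'i': 1
  'o': 1
  'p': 1
  't': 1
Maximum count = 1
Most frequent = 'c', 'i', 'o', 'p', 't' (1 time each)


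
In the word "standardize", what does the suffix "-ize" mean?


Suffix: -ize
Example: standardize (standard + -ize)
Meaning = to make


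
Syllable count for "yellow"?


Word: "yellow"
Syllable breakdown: yel · low
Counting: 2 parts
= 2 syllables


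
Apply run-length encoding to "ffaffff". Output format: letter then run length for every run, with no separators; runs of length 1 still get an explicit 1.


String: "ffaffff"
Scanning for consecutive runs:
  'f' x 2
  'a' x 1
  'f' x 4
RLE = "f2a1f4"


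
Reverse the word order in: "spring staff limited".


Original: "spring staff limited"
Words (1..n): spring | staff | limited
Reversed (n..1): limited | staff | spring
Result = "limited staff spring"


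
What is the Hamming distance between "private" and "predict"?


Comparing character by character (same length = 7):
  Pos 0: 'p' vs 'p' =
  Pos 1: 'r' vs 'r' =
  Pos 2: 'i' vs 'e' !=
  Pos 3: 'v' vs 'd' !=
  Pos 4: 'a' vs 'i' !=
  Pos 5: 't' vs 'c' !=
  Pos 6: 'e' vs 't' !=
Hamming distance = 5


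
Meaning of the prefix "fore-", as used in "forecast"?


Prefix: fore-
Example: forecast = fore- + cast
Meaning = before


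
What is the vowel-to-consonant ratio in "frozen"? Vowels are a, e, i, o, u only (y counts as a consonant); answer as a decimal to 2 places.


Word: "frozen"
Vowels (a,e,i,o,u): 2
Consonants: 4
Ratio = 2/4
= 0.50


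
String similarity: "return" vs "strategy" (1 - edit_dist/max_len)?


Word 1: "return" (length 6)
Word 2: "strategy" (length 8)
One optimal edit sequence:
  1. insert 's'  (+1)
  2. insert 't'  (+1)
  3. keep 'r'
  4. substitute 'e' -> 'a'  (+1)
  5. keep 't'
  6. substitute 'u' -> 'e'  (+1)
  7. substitute 'r' -> 'g'  (+1)
  8. substitute 'n' -> 'y'  (+1)
Edit distance = 6
Max length = max(6, 8) = 8
Similarity = 1 - 6/8
= 0.2500


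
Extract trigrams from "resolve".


Word: "resolve" (length 7)
Number of trigrams = 7 - 3 + 1 = 5
  Position 0: "res"
  Position 1: "eso"
  Position 2: "sol"
  Position 3: "olv"
  Position 4: "lve"
Trigrams = "res", "eso", "sol", "olv", "lve"


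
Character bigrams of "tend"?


Word: "tend" (length 4)
Number of bigrams = 4 - 2 + 1 = 3
  Position 0: "te"
  Position 1: "en"
  Position 2: "nd"
Bigrams = "te", "en", "nd"


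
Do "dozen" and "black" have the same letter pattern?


Pattern of "dozen": [0, 1, 2, 3, 4]
Pattern of "black": [0, 1, 2, 3, 4]
Patterns match
Same pattern = Yes


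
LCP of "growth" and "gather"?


Word 1: "growth"
Word 2: "gather"
Comparing from start:
  Pos 0: 'g' == 'g'
  Pos 1: 'r' != 'a' (stop)
LCP = "g" (length 1)


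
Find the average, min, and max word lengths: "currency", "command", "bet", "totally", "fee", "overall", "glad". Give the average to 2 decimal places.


Lengths: "currency"=8, "command"=7, "bet"=3, "totally"=7, "fee"=3, "overall"=7, "glad"=4
Sum = 39, Count = 7
Average = 39/7 = 5.57
= avg=5.57, min=3, max=8


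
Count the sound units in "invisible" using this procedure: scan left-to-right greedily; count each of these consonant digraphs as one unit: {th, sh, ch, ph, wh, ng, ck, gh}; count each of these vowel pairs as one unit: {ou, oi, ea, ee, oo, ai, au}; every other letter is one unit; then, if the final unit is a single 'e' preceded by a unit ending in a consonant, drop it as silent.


Word: "invisible" (9 letters)
Left-to-right scan:
  (1) 'i' (letter)
  (2) 'n' (letter)
  (3) 'v' (letter)
  (4) 'i' (letter)
  (5) 's' (letter)
  (6) 'i' (letter)
  (7) 'b' (letter)
  (8) 'l' (letter)
  (9) 'e' (letter)
Units from scan: 9
Final unit is 'e' after a consonant -> drop as silent (-1)
Sound units = 8 units


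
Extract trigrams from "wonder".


Word: "wonder" (length 6)
Number of trigrams = 6 - 3 + 1 = 4
  Position 0: "won"
  Position 1: "ond"
  Position 2: "nde"
  Position 3: "der"
Trigrams = "won", "ond", "nde", "der"


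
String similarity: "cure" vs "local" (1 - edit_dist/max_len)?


Word 1: "cure" (length 4)
Word 2: "local" (length 5)
One optimal edit sequence:
  1. insert 'l'  (+1)
  2. substitute 'c' -> 'o'  (+1)
  3. substitute 'u' -> 'c'  (+1)
  4. substitute 'r' -> 'a'  (+1)
  5. substitute 'e' -> 'l'  (+1)
Edit distance = 5
Max length = max(4, 5) = 5
Similarity = 1 - 5/5
= 0.0000


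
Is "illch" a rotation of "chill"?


Word: "chill", Candidate: "illch"
Method: check if candidate is substring of word+word
"chillchill" contains "illch"? Yes
Is rotation = Yes


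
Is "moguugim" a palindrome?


Word: "moguugim"
Reversed: "miguugom"
Forward == Backward? moguugim != miguugom
Palindrome = No


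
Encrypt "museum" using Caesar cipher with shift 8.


Word: "museum"
Shift: 8
Each letter → (letter + shift) mod 26:
  'm' (12) + 8 = 20 → 'u'
  'u' (20) + 8 = 2 → 'c'
  's' (18) + 8 = 0 → 'a'
  'e' (4) + 8 = 12 → 'm'
  'u' (20) + 8 = 2 → 'c'
  'm' (12) + 8 = 20 → 'u'
Result = "ucamcu"


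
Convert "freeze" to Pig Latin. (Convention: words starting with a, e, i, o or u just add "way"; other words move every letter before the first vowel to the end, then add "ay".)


Word: "freeze"
Starts with consonant(s) → move to end, add 'ay'
Consonant cluster: "fr"
Pig Latin = "eezefray"


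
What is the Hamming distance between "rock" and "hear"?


Comparing character by character (same length = 4):
  Pos 0: 'r' vs 'h' !=
  Pos 1: 'o' vs 'e' !=
  Pos 2: 'c' vs 'a' !=
  Pos 3: 'k' vs 'r' !=
Hamming distance = 4


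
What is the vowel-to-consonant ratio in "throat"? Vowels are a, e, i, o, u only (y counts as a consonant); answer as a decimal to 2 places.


Word: "throat"
Vowels (a,e,i,o,u): 2
Consonants: 4
Ratio = 2/4
= 0.50


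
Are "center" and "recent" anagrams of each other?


Word 1: "center" → sorted: ceenrt
Word 2: "recent" → sorted: ceenrt
Same letters? ceenrt == ceenrt
Anagram = Yes


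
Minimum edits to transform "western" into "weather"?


Word 1: "western" (length 7)
Word 2: "weather" (length 7)
One optimal edit sequence (insert/delete/substitute each cost 1):
  1. keep 'w'
  2. keep 'e'
  3. substitute 's' -> 'a'  (+1)
  4. keep 't'
  5. insert 'h'  (+1)
  6. keep 'e'
  7. keep 'r'
  8. delete 'n'  (+1)
Total edit operations: 3
Edit distance = 3


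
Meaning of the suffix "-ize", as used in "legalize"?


Suffix: -ize
As in: legalize -> legal + -ize
Meaning = to make


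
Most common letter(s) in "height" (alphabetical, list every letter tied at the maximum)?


Word: "height"
Letter counts:
  'e': 1
  'g': 1
  'h': 2
  'i': 1
  't': 1
Maximum count = 2
Most frequent = 'h' (2 times each)


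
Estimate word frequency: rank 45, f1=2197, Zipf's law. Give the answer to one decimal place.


Zipf's law: f(r) = f(1) / r
f(1) = 2197
f(45) = 2197 / 45
= 48.8 occurrences


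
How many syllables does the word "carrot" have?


Word: "carrot"
Syllable breakdown: car / rot
Counting: 2 parts
= 2 syllables


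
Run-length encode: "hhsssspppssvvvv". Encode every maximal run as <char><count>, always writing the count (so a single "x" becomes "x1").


String: "hhsssspppssvvvv"
Scanning for consecutive runs:
  'h' x 2
  's' x 4
  'p' x 3
  's' x 2
  'v' x 4
RLE = "h2s4p3s2v4"


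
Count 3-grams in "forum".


Word: "forum" (length 5)
Number of 3-grams = length - 3 + 1 = 5 - 3 + 1
= 3


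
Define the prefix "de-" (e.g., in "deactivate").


Prefix: de-
As in: deactivate -> de- + activate
Meaning = remove / reverse


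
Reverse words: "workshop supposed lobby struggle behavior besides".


Original: "workshop supposed lobby struggle behavior besides"
Words (1..n): workshop | supposed | lobby | struggle | behavior | besides
Reversed (n..1): besides | behavior | struggle | lobby | supposed | workshop
Result = "besides behavior struggle lobby supposed workshop"


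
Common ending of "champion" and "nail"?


Word 1: "champion"
Word 2: "nail"
Comparing from end:
  Pos -1: 'n' != 'l' (stop)
LCS = "" (length 0)


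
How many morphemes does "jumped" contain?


Word: "jumped"
Morphemes: jump | -ed
Each morpheme carries meaning
= 2 morphemes


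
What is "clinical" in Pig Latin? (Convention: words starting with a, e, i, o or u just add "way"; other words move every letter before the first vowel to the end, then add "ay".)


Word: "clinical"
Starts with consonant(s) → move to end, add 'ay'
Consonant cluster: "cl"
Pig Latin = "inicalclay"


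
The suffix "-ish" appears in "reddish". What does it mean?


Suffix: -ish
Example: reddish = red + -ish, with a spelling change
Meaning = somewhat / having the qualities of


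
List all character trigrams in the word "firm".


Word: "firm" (length 4)
Number of trigrams = 4 - 3 + 1 = 2
  Position 0: "fir"
  Position 1: "irm"
Trigrams = "fir", "irm"


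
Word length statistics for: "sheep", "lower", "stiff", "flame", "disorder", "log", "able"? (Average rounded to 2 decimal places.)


Lengths: "sheep"=5, "lower"=5, "stiff"=5, "flame"=5, "disorder"=8, "log"=3, "able"=4
Sum = 35, Count = 7
Average = 35/7 = 5.00
= avg=5.00, min=3, max=8


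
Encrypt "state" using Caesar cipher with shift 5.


Word: "state"
Shift: 5
Each letter → (letter + shift) mod 26:
  's' (18) + 5 = 23 → 'x'
  't' (19) + 5 = 24 → 'y'
  'a' (0) + 5 = 5 → 'f'
  't' (19) + 5 = 24 → 'y'
  'e' (4) + 5 = 9 → 'j'
Result = "xyfyj"


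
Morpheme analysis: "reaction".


Word: "reaction"
Morphemes: re- / act / -ion
Each morpheme carries meaning
= 3 morphemes


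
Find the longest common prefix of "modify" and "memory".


Word 1: "modify"
Word 2: "memory"
Comparing from start:
  Pos 0: 'm' == 'm'
  Pos 1: 'o' != 'e' (stop)
LCP = "m" (length 1)


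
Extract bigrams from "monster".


Word: "monster" (length 7)
Number of bigrams = 7 - 2 + 1 = 6
  Position 0: "mo"
  Position 1: "on"
  Position 2: "ns"
  Position 3: "st"
  Position 4: "te"
  Position 5: "er"
Bigrams = "mo", "on", "ns", "st", "te", "er"


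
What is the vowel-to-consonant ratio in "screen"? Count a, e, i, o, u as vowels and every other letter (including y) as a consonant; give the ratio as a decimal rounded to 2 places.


Word: "screen"
Vowels (a,e,i,o,u): 2
Consonants: 4
Ratio = 2/4
= 0.50


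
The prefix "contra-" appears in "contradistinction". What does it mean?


Prefix: contra-
Example: contradistinction (contra- + distinction)
Meaning = against


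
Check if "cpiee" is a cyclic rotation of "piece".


Word: "piece", Candidate: "cpiee"
Method: check if candidate is substring of word+word
"piecepiece" contains "cpiee"? No
Is rotation = No


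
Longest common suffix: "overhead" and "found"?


Word 1: "overhead"
Word 2: "found"
Comparing from end:
  Pos -1: 'd' == 'd'
  Pos -2: 'a' != 'n' (stop)
LCS = "d" (length 1)


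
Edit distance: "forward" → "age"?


Word 1: "forward" (length 7)
Word 2: "age" (length 3)
One optimal edit sequence (insert/delete/substitute each cost 1):
  1. delete 'f'  (+1)
  2. delete 'o'  (+1)
  3. delete 'r'  (+1)
  4. delete 'w'  (+1)
  5. keep 'a'
  6. substitute 'r' -> 'g'  (+1)
  7. substitute 'd' -> 'e'  (+1)
Total edit operations: 6
Edit distance = 6


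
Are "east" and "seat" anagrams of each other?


Word 1: "east" → sorted: aest
Word 2: "seat" → sorted: aest
Same letters? aest == aest
Anagram = Yes


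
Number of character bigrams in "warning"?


Word: "warning" (length 7)
Number of 2-grams = length - 2 + 1 = 7 - 2 + 1
= 6


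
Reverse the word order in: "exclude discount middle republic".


Original: "exclude discount middle republic"
Words (1..n): exclude | discount | middle | republic
Reversed (n..1): republic | middle | discount | exclude
Result = "republic middle discount exclude"


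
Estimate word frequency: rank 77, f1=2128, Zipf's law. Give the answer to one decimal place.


Zipf's law: f(r) = f(1) / r
f(1) = 2128
f(77) = 2128 / 77
= 27.6 occurrences


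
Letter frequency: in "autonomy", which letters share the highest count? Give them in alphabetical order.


Word: "autonomy"
Letter counts:
  'a': 1
  'm': 1
  'n': 1
  'o': 2
  't': 1
  'u': 1
  'y': 1
Maximum count = 2
Most frequent = 'o' (2 times each)


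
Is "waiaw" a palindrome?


Word: "waiaw"
Reversed: "waiaw"
Forward == Backward? waiaw == waiaw
Palindrome = Yes


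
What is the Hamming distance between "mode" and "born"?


Comparing character by character (same length = 4):
  Pos 0: 'm' vs 'b' !=
  Pos 1: 'o' vs 'o' =
  Pos 2: 'd' vs 'r' !=
  Pos 3: 'e' vs 'n' !=
Hamming distance = 3


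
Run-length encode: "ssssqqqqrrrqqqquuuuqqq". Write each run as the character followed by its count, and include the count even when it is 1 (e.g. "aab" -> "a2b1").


String: "ssssqqqqrrrqqqquuuuqqq"
Scanning for consecutive runs:
  's' x 4
  'q' x 4
  'r' x 3
  'q' x 4
  'u' x 4
  'q' x 3
RLE = "s4q4r3q4u4q3"


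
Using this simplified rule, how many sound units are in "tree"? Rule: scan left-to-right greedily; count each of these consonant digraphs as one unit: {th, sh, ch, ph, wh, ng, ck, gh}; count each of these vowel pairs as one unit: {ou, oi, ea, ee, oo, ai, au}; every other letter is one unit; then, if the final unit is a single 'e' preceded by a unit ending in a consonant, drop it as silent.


Word: "tree" (4 letters)
Left-to-right scan:
  1. 't' (letter)
  2. 'r' (letter)
  3. 'ee' (vowel-pair)
Units from scan: 3
Sound units = 3 units


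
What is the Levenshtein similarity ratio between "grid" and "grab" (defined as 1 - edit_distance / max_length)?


Word 1: "grid" (length 4)
Word 2: "grab" (length 4)
One optimal edit sequence:
  1. keep 'g'
  2. keep 'r'
  3. substitute 'i' -> 'a'  (+1)
  4. substitute 'd' -> 'b'  (+1)
Edit distance = 2
Max length = max(4, 4) = 4
Similarity = 1 - 2/4
= 0.5000


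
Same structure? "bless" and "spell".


Pattern of "bless": [0, 1, 2, 3, 3]
Pattern of "spell": [0, 1, 2, 3, 3]
Patterns match
Same pattern = Yes


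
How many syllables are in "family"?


Word: "family"
Syllable breakdown: fam · i · ly
Counting: 3 parts
= 3 syllables


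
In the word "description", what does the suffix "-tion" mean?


Suffix: -tion
Example: description (describe + -tion, with a spelling change)
Meaning = act or process


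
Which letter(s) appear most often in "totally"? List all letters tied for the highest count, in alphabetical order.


Word: "totally"
Letter counts:
  'a': 1
  'l': 2
  'o': 1
  't': 2
  'y': 1
Maximum count = 2
Most frequent = 'l', 't' (2 times each)


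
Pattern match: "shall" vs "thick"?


Pattern of "shall": [0, 1, 2, 3, 3]
Pattern of "thick": [0, 1, 2, 3, 4]
Patterns do not match
Same pattern = No


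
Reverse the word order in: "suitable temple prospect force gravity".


Original: "suitable temple prospect force gravity"
Words (1..n): suitable | temple | prospect | force | gravity
Reversed (n..1): gravity | force | prospect | temple | suitable
Result = "gravity force prospect temple suitable"


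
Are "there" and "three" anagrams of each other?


Word 1: "there" → sorted: eehrt
Word 2: "three" → sorted: eehrt
Same letters? eehrt == eehrt
Anagram = Yes


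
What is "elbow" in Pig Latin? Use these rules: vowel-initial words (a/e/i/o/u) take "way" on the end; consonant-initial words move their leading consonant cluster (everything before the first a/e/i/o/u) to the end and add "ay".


Word: "elbow"
Starts with vowel → add 'way'
Pig Latin = "elbowway"


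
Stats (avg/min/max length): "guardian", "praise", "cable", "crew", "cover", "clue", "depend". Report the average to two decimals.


Lengths: "guardian"=8, "praise"=6, "cable"=5, "crew"=4, "cover"=5, "clue"=4, "depend"=6
Sum = 38, Count = 7
Average = 38/7 = 5.43
= avg=5.43, min=4, max=8


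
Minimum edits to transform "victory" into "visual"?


Word 1: "victory" (length 7)
Word 2: "visual" (length 6)
One optimal edit sequence (insert/delete/substitute each cost 1):
  1. keep 'v'
  2. keep 'i'
  3. delete 'c'  (+1)
  4. substitute 't' -> 's'  (+1)
  5. substitute 'o' -> 'u'  (+1)
  6. substitute 'r' -> 'a'  (+1)
  7. substitute 'y' -> 'l'  (+1)
Total edit operations: 5
Edit distance = 5


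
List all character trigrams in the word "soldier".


Word: "soldier" (length 7)
Number of trigrams = 7 - 3 + 1 = 5
  Position 0: "sol"
  Position 1: "old"
  Position 2: "ldi"
  Position 3: "die"
  Position 4: "ier"
Trigrams = "sol", "old", "ldi", "die", "ier"


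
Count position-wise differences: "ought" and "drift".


Comparing character by character (same length = 5):
  Pos 0: 'o' vs 'd' !=
  Pos 1: 'u' vs 'r' !=
  Pos 2: 'g' vs 'i' !=
  Pos 3: 'h' vs 'f' !=
  Pos 4: 't' vs 't' =
Hamming distance = 4


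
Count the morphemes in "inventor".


Word: "inventor"
Morphemes: invent + -or
Each morpheme carries meaning
= 2 morphemes


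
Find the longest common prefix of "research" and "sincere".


Word 1: "research"
Word 2: "sincere"
Comparing from start:
  Pos 0: 'r' != 's' (stop)
LCP = "" (length 0)


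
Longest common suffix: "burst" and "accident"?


Word 1: "burst"
Word 2: "accident"
Comparing from end:
  Pos -1: 't' == 't'
  Pos -2: 's' != 'n' (stop)
LCS = "t" (length 1)


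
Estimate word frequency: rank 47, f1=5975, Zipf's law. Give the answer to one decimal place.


Zipf's law: f(r) = f(1) / r
f(1) = 5975
f(47) = 5975 / 47
= 127.1 occurrences


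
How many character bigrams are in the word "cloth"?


Word: "cloth" (length 5)
Number of 2-grams = length - 2 + 1 = 5 - 2 + 1
= 4


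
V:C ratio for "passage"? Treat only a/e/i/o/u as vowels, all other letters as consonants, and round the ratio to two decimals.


Word: "passage"
Vowels (a,e,i,o,u): 3
Consonants: 4
Ratio = 3/4
= 0.75


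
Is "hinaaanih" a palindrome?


Word: "hinaaanih"
Reversed: "hinaaanih"
Forward == Backward? hinaaanih == hinaaanih
Palindrome = Yes


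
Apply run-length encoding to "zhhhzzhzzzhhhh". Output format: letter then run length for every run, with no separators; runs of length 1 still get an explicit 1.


String: "zhhhzzhzzzhhhh"
Scanning for consecutive runs:
  'z' x 1
  'h' x 3
  'z' x 2
  'h' x 1
  'z' x 3
  'h' x 4
RLE = "z1h3z2h1z3h4"


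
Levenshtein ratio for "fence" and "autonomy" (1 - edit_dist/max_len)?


Word 1: "fence" (length 5)
Word 2: "autonomy" (length 8)
One optimal edit sequence:
  1. insert 'a'  (+1)
  2. insert 'u'  (+1)
  3. substitute 'f' -> 't'  (+1)
  4. substitute 'e' -> 'o'  (+1)
  5. keep 'n'
  6. insert 'o'  (+1)
  7. substitute 'c' -> 'm'  (+1)
  8. substitute 'e' -> 'y'  (+1)
Edit distance = 7
Max length = max(5, 8) = 8
Similarity = 1 - 7/8
= 0.1250


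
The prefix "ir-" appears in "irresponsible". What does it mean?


Prefix: ir-
As in: irresponsible -> ir- + responsible
Meaning = not


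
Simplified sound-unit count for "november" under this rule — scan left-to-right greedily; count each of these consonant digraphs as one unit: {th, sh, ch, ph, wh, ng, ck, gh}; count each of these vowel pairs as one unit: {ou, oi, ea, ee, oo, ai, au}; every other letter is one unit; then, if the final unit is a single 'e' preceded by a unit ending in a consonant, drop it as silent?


Word: "november" (8 letters)
Left-to-right scan:
  1. 'n' (letter)
  2. 'o' (letter)
  3. 'v' (letter)
  4. 'e' (letter)
  5. 'm' (letter)
  6. 'b' (letter)
  7. 'e' (letter)
  8. 'r' (letter)
Units from scan: 8
Sound units = 8 units


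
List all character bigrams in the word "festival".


Word: "festival" (length 8)
Number of bigrams = 8 - 2 + 1 = 7
  Position 0: "fe"
  Position 1: "es"
  Position 2: "st"
  Position 3: "ti"
  Position 4: "iv"
  Position 5: "va"
  Position 6: "al"
Bigrams = "fe", "es", "st", "ti", "iv", "va", "al"


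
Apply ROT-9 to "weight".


Word: "weight"
Shift: 9
Each letter → (letter + shift) mod 26:
  'w' (22) + 9 = 5 → 'f'
  'e' (4) + 9 = 13 → 'n'
  'i' (8) + 9 = 17 → 'r'
  'g' (6) + 9 = 15 → 'p'
  'h' (7) + 9 = 16 → 'q'
  't' (19) + 9 = 2 → 'c'
Result = "fnrpqc"


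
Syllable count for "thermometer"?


Word: "thermometer"
Syllable breakdown: ther · mom · e · ter
Counting: 4 parts
= 4 syllables


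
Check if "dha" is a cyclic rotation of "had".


Word: "had", Candidate: "dha"
Method: check if candidate is substring of word+word
"hadhad" contains "dha"? Yes
Is rotation = Yes


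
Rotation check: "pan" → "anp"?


Word: "pan", Candidate: "anp"
Method: check if candidate is substring of word+word
"panpan" contains "anp"? Yes
Is rotation = Yes


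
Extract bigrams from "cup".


Word: "cup" (length 3)
Number of bigrams = 3 - 2 + 1 = 2
  Position 0: "cu"
  Position 1: "up"
Bigrams = "cu", "up"


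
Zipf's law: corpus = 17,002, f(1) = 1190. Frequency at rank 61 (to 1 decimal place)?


Zipf's law: f(r) = f(1) / r
f(1) = 1190
f(61) = 1190 / 61
= 19.5 occurrences


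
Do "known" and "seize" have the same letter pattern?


Pattern of "known": [0, 1, 2, 3, 1]
Pattern of "seize": [0, 1, 2, 3, 1]
Patterns match
Same pattern = Yes


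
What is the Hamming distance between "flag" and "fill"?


Comparing character by character (same length = 4):
  Pos 0: 'f' vs 'f' =
  Pos 1: 'l' vs 'i' !=
  Pos 2: 'a' vs 'l' !=
  Pos 3: 'g' vs 'l' !=
Hamming distance = 3


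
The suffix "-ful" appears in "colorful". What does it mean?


Suffix: -ful
Example: colorful = color + -ful
Meaning = full of


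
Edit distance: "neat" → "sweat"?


Word 1: "neat" (length 4)
Word 2: "sweat" (length 5)
One optimal edit sequence (insert/delete/substitute each cost 1):
  1. insert 's'  (+1)
  2. substitute 'n' -> 'w'  (+1)
  3. keep 'e'
  4. keep 'a'
  5. keep 't'
Total edit operations: 2
Edit distance = 2


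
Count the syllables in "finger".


Word: "finger"
Syllable breakdown: fin · ger
Counting: 2 parts
= 2 syllables


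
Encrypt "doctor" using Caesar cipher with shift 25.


Word: "doctor"
Shift: 25
Each letter → (letter + shift) mod 26:
  'd' (3) + 25 = 2 → 'c'
  'o' (14) + 25 = 13 → 'n'
  'c' (2) + 25 = 1 → 'b'
  't' (19) + 25 = 18 → 's'
  'o' (14) + 25 = 13 → 'n'
  'r' (17) + 25 = 16 → 'q'
Result = "cnbsnq"


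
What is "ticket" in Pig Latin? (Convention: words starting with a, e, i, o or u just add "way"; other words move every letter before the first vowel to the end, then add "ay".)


Word: "ticket"
Starts with consonant(s) → move to end, add 'ay'
Consonant cluster: "t"
Pig Latin = "ickettay"


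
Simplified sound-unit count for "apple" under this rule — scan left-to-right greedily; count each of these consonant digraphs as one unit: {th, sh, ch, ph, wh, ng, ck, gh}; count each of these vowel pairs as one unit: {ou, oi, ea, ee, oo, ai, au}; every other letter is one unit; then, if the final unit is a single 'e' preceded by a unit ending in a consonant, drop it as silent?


Word: "apple" (5 letters)
Left-to-right scan:
  (1) 'a' (letter)
  (2) 'p' (letter)
  (3) 'p' (letter)
  (4) 'l' (letter)
  (5) 'e' (letter)
Units from scan: 5
Final unit is 'e' after a consonant -> drop as silent (-1)
Sound units = 4 units


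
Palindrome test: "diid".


Word: "diid"
Reversed: "diid"
Forward == Backward? diid == diid
Palindrome = Yes


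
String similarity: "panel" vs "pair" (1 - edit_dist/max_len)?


Word 1: "panel" (length 5)
Word 2: "pair" (length 4)
One optimal edit sequence:
  1. keep 'p'
  2. keep 'a'
  3. delete 'n'  (+1)
  4. substitute 'e' -> 'i'  (+1)
  5. substitute 'l' -> 'r'  (+1)
Edit distance = 3
Max length = max(5, 4) = 5
Similarity = 1 - 3/5
= 0.4000


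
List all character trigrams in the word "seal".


Word: "seal" (length 4)
Number of trigrams = 4 - 3 + 1 = 2
  Position 0: "sea"
  Position 1: "eal"
Trigrams = "sea", "eal"


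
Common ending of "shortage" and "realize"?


Word 1: "shortage"
Word 2: "realize"
Comparing from end:
  Pos -1: 'e' == 'e'
  Pos -2: 'g' != 'z' (stop)
LCS = "e" (length 1)


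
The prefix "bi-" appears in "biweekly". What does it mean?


Prefix: bi-
Example: biweekly = bi- + weekly
Meaning = two


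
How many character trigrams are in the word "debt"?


Word: "debt" (length 4)
Number of 3-grams = length - 3 + 1 = 4 - 3 + 1
= 2


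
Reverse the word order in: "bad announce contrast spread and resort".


Original: "bad announce contrast spread and resort"
Words (1..n): bad | announce | contrast | spread | and | resort
Reversed (n..1): resort | and | spread | contrast | announce | bad
Result = "resort and spread contrast announce bad"


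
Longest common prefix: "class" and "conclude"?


Word 1: "class"
Word 2: "conclude"
Comparing from start:
  Pos 0: 'c' == 'c'
  Pos 1: 'l' != 'o' (stop)
LCP = "c" (length 1)


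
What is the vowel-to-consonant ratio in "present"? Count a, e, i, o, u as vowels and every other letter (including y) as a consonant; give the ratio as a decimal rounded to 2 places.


Word: "present"
Vowels (a,e,i,o,u): 2
Consonants: 5
Ratio = 2/5
= 0.40


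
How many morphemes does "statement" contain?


Word: "statement"
Morphemes: state + -ment
Each morpheme carries meaning
= 2 morphemes


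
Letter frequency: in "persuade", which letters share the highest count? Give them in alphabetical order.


Word: "persuade"
Letter counts:
  'a': 1
  'd': 1
  'e': 2
  'p': 1
  'r': 1
  's': 1
  'u': 1
Maximum count = 2
Most frequent = 'e' (2 times each)


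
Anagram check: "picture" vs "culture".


Word 1: "picture" → sorted: ceiprtu
Word 2: "culture" → sorted: celrtuu
Same letters? ceiprtu != celrtuu
Anagram = No


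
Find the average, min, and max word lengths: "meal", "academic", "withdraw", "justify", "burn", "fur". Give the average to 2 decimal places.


Lengths: "meal"=4, "academic"=8, "withdraw"=8, "justify"=7, "burn"=4, "fur"=3
Sum = 34, Count = 6
Average = 34/6 = 5.67
= avg=5.67, min=3, max=8


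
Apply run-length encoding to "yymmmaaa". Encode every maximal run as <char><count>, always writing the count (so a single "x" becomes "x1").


String: "yymmmaaa"
Scanning for consecutive runs:
  'y' x 2
  'm' x 3
  'a' x 3
RLE = "y2m3a3"


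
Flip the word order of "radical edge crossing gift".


Original: "radical edge crossing gift"
Words (1..n): radical | edge | crossing | gift
Reversed (n..1): gift | crossing | edge | radical
Result = "gift crossing edge radical"


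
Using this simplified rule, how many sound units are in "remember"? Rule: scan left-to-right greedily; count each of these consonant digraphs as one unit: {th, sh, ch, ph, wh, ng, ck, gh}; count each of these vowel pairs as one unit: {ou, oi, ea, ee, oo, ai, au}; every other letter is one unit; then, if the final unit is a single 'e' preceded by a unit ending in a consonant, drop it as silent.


Word: "remember" (8 letters)
Left-to-right scan:
  1. 'r' (letter)
  2. 'e' (letter)
  3. 'm' (letter)
  4. 'e' (letter)
  5. 'm' (letter)
  6. 'b' (letter)
  7. 'e' (letter)
  8. 'r' (letter)
Units from scan: 8
Sound units = 8 units
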